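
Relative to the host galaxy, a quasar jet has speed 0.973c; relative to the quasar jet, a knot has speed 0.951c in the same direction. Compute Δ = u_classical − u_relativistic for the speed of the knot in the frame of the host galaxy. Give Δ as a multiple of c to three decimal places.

Galilean: u_cl = 0.951 + 0.973 = 1.9240.
Relativistic: u_rel = (0.951 + 0.973) / (1 + 0.951·0.973) = 1.9240/1.9253 = 0.9993.
Δ = 1.9240 − 0.9993 = 0.9247.
(The classical prediction exceeds c; the relativistic result does not.)

Δ = 0.925c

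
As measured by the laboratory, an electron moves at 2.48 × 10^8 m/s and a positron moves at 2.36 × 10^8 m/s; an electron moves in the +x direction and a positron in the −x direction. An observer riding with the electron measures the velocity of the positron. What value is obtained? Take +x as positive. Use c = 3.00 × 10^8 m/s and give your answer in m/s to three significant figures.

β_A = 0.827, β_B = -0.787 (dividing each by c = 3.00 × 10^8 m/s).
Transform to A's frame with the inverse velocity-addition law: u' = (u − v)/(1 − uv/c²), taking u = β_B and v = β_A.
u' = (-0.787 − 0.827) / (1 − (0.827)(-0.787)) = -1.6133/1.6503 = -0.9776.
u' = -0.9776 × 3.00 × 10^8 m/s.

-2.93 × 10^8 m/s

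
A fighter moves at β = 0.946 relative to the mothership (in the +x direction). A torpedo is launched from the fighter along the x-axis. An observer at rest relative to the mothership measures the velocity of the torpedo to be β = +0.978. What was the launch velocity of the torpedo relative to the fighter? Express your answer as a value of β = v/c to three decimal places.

Invert the composition law: u' = (u − v)/(1 − uv/c²).
u' = (0.978 − 0.946) / (1 − (0.978)(0.946)) = 0.0320/0.0748 = 0.4277.

β = +0.428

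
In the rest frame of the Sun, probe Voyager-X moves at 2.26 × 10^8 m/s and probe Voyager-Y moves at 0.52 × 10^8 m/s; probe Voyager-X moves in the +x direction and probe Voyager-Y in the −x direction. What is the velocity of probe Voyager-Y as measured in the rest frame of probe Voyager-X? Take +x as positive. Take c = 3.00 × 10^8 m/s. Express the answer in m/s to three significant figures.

-2.46 × 10^8 m/s

β_A = 0.753, β_B = -0.173 (dividing each by c = 3.00 × 10^8 m/s).
Transform to A's frame with the inverse velocity-addition law: u' = (u − v)/(1 − uv/c²), taking u = β_B and v = β_A.
u' = (-0.173 − 0.753) / (1 − (0.753)(-0.173)) = -0.9267/1.1306 = -0.8196.
u' = -0.8196 × 3.00 × 10^8 m/s.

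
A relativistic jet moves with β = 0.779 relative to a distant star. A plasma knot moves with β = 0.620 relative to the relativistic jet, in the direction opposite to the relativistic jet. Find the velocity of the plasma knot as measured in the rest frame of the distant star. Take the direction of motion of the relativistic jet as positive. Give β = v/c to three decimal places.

With v = 0.779 and u' = -0.620 (in units of c),
u = (u' + v)/(1 + u'v/c²):
u = (-0.620 + 0.779) / (1 + (-0.620)·0.779) = 0.1590/0.5170 = 0.3075
(Galilean addition would give +0.159c.)

β = +0.308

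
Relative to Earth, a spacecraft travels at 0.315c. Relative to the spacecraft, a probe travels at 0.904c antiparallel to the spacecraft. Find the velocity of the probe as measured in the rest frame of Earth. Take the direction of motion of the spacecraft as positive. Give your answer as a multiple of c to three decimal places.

With v = 0.315 and u' = -0.904 (in units of c),
u = (u' + v)/(1 + u'v/c²):
u = (-0.904 + 0.315) / (1 + (-0.904)·0.315) = -0.5890/0.7152 = -0.8235
(Galilean addition would give -0.589c.)

-0.823c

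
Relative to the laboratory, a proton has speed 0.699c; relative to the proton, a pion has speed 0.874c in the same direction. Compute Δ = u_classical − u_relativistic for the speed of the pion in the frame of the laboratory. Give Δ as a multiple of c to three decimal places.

Δ = 0.597c

Galilean: u_cl = 0.874 + 0.699 = 1.5730.
Relativistic: u_rel = (0.874 + 0.699) / (1 + 0.874·0.699) = 1.5730/1.6109 = 0.9765.
Δ = 1.5730 − 0.9765 = 0.5965.
(The classical prediction exceeds c; the relativistic result does not.)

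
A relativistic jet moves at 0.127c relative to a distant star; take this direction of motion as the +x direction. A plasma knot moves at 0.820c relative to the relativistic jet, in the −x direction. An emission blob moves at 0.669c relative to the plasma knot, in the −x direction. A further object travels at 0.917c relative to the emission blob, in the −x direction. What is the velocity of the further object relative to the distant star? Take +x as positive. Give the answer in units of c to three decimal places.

Apply u = (u' + v)/(1 + u'v/c²) successively, working outward toward the distant star.
Start: velocity of the relativistic jet relative to the distant star = 0.1270c.
Compose with the plasma knot (u' = -0.820 in the relativistic jet frame): u_1 = (-0.820 + 0.127) / (1 + (-0.820)·0.127) = -0.6930/0.8959 = -0.7736.
Compose with the emission blob (u' = -0.669 in the plasma knot frame): u_2 = (-0.669 + (-0.774)) / (1 + (-0.669)·(-0.774)) = -1.4426/1.5175 = -0.9506.
Compose with the further object (u' = -0.917 in the emission blob frame): u_3 = (-0.917 + (-0.951)) / (1 + (-0.917)·(-0.951)) = -1.8676/1.8717 = -0.9978.

-0.998c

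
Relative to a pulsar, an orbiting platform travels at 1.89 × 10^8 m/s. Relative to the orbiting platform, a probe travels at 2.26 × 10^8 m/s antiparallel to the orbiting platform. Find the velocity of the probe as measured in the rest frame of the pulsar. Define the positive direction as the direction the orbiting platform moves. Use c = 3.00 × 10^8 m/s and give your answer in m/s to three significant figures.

In units of c (dividing by 3.00 × 10^8 m/s): v = 0.630, u' = -0.753.
u = (u' + v)/(1 + u'v/c²):
u = (-0.753 + 0.630) / (1 + (-0.753)·0.630) = -0.1233/0.5254 = -0.2347
Converting back: u = -0.2347 × 3.00 × 10^8 m/s.

-7.04 × 10^7 m/s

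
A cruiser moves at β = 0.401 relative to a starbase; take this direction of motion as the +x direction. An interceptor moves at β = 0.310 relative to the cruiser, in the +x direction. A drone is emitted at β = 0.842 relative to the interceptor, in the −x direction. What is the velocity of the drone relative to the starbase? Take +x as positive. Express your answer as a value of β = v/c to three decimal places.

β = -0.448

Apply u = (u' + v)/(1 + u'v/c²) successively, working outward toward the starbase.
Start: velocity of the cruiser relative to the starbase = 0.4010c.
Compose with the interceptor (u' = 0.310 in the cruiser frame): u_1 = (0.310 + 0.401) / (1 + 0.310·0.401) = 0.7110/1.1243 = 0.6324.
Compose with the drone (u' = -0.842 in the interceptor frame): u_2 = (-0.842 + 0.632) / (1 + (-0.842)·0.632) = -0.2096/0.4675 = -0.4483.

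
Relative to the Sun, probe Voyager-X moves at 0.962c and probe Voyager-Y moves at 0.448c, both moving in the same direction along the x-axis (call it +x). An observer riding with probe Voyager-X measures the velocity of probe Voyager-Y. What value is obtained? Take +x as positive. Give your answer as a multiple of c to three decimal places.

-0.903c

β_A = 0.962, β_B = 0.448.
Transform to A's frame with the inverse velocity-addition law: u' = (u − v)/(1 − uv/c²), taking u = β_B and v = β_A.
u' = (0.448 − 0.962) / (1 − (0.962)(0.448)) = -0.5140/0.5690 = -0.9033.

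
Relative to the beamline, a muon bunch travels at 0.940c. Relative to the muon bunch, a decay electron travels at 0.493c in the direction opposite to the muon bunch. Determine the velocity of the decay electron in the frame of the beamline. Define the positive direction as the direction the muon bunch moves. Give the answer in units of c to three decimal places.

+0.833c

With v = 0.940 and u' = -0.493 (in units of c),
u = (u' + v)/(1 + u'v/c²):
u = (-0.493 + 0.940) / (1 + (-0.493)·0.940) = 0.4470/0.5366 = 0.8331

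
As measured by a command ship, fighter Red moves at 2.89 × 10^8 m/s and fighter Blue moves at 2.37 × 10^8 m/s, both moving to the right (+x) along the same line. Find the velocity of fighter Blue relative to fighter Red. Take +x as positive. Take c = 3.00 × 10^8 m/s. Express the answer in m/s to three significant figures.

-2.18 × 10^8 m/s

β_A = 0.963, β_B = 0.790 (dividing each by c = 3.00 × 10^8 m/s).
Transform to A's frame with the inverse velocity-addition law: u' = (u − v)/(1 − uv/c²), taking u = β_B and v = β_A.
u' = (0.790 − 0.963) / (1 − (0.963)(0.790)) = -0.1733/0.2390 = -0.7253.
u' = -0.7253 × 3.00 × 10^8 m/s.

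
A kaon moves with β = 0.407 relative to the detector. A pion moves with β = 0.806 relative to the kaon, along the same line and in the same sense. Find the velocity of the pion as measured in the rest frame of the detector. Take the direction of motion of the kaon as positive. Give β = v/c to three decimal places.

β = 0.913

With v = 0.407 and u' = 0.806 (in units of c),
u = (u' + v)/(1 + u'v/c²):
u = (0.806 + 0.407) / (1 + 0.806·0.407) = 1.2130/1.3280 = 0.9134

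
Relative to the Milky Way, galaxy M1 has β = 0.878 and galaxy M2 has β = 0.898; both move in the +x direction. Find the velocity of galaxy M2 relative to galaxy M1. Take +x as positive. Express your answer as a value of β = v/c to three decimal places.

β_A = 0.878, β_B = 0.898.
Transform to A's frame with the inverse velocity-addition law: u' = (u − v)/(1 − uv/c²), taking u = β_B and v = β_A.
u' = (0.898 − 0.878) / (1 − (0.878)(0.898)) = 0.0200/0.2116 = 0.0945.

β = +0.095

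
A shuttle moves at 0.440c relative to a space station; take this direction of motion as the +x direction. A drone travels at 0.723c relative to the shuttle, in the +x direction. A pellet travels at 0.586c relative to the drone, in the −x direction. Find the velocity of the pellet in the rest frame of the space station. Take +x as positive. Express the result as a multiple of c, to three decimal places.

Apply u = (u' + v)/(1 + u'v/c²) successively, working outward toward the space station.
Start: velocity of the shuttle relative to the space station = 0.4400c.
Compose with the drone (u' = 0.723 in the shuttle frame): u_1 = (0.723 + 0.440) / (1 + 0.723·0.440) = 1.1630/1.3181 = 0.8823.
Compose with the pellet (u' = -0.586 in the drone frame): u_2 = (-0.586 + 0.882) / (1 + (-0.586)·0.882) = 0.2963/0.4830 = 0.6135.

+0.614c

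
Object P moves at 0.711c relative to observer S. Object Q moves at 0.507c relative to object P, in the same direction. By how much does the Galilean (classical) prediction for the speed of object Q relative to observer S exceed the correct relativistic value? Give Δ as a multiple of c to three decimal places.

Galilean: u_cl = 0.507 + 0.711 = 1.2180.
Relativistic: u_rel = (0.507 + 0.711) / (1 + 0.507·0.711) = 1.2180/1.3605 = 0.8953.
Δ = 1.2180 − 0.8953 = 0.3227.
(The classical prediction exceeds c; the relativistic result does not.)

Δ = 0.323c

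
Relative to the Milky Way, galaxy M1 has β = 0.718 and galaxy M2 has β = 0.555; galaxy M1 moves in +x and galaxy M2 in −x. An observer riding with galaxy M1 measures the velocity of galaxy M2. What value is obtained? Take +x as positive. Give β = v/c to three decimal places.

β = -0.910

β_A = 0.718, β_B = -0.555.
Transform to A's frame with the inverse velocity-addition law: u' = (u − v)/(1 − uv/c²), taking u = β_B and v = β_A.
u' = (-0.555 − 0.718) / (1 − (0.718)(-0.555)) = -1.2730/1.3985 = -0.9103.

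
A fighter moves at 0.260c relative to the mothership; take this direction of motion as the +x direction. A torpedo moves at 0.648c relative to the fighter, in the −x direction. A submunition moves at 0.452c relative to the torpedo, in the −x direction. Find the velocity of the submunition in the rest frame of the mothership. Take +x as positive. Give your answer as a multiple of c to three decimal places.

Apply u = (u' + v)/(1 + u'v/c²) successively, working outward toward the mothership.
Start: velocity of the fighter relative to the mothership = 0.2600c.
Compose with the torpedo (u' = -0.648 in the fighter frame): u_1 = (-0.648 + 0.260) / (1 + (-0.648)·0.260) = -0.3880/0.8315 = -0.4666.
Compose with the submunition (u' = -0.452 in the torpedo frame): u_2 = (-0.452 + (-0.467)) / (1 + (-0.452)·(-0.467)) = -0.9186/1.2109 = -0.7586.

-0.759c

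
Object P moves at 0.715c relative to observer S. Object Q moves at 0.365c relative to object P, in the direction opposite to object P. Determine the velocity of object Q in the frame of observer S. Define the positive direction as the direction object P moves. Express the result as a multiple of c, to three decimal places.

With v = 0.715 and u' = -0.365 (in units of c),
u = (u' + v)/(1 + u'v/c²):
u = (-0.365 + 0.715) / (1 + (-0.365)·0.715) = 0.3500/0.7390 = 0.4736
(Galilean addition would give +0.350c.)

+0.474c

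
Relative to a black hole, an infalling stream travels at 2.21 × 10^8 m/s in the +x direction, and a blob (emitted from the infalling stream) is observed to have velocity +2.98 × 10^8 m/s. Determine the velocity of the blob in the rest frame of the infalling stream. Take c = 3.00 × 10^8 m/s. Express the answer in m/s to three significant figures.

+2.87 × 10^8 m/s

v = 0.737c, u = 0.993c.
Invert the composition law: u' = (u − v)/(1 − uv/c²).
u' = (0.993 − 0.737) / (1 − (0.993)(0.737)) = 0.2567/0.2682 = 0.9568.
u' = 0.9568 × 3.00 × 10^8 m/s.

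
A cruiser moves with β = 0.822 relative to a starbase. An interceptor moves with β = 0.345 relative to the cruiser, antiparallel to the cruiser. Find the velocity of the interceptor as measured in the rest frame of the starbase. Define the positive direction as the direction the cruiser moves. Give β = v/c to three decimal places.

With v = 0.822 and u' = -0.345 (in units of c),
u = (u' + v)/(1 + u'v/c²):
u = (-0.345 + 0.822) / (1 + (-0.345)·0.822) = 0.4770/0.7164 = 0.6658

β = +0.666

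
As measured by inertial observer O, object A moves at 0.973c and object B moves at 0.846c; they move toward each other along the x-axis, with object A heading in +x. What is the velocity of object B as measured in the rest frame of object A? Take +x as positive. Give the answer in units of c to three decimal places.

β_A = 0.973, β_B = -0.846.
Transform to A's frame with the inverse velocity-addition law: u' = (u − v)/(1 − uv/c²), taking u = β_B and v = β_A.
u' = (-0.846 − 0.973) / (1 − (0.973)(-0.846)) = -1.8190/1.8232 = -0.9977.

-0.998c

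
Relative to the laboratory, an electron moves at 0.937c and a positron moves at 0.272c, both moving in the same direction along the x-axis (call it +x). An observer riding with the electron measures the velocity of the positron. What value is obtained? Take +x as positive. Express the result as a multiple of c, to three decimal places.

β_A = 0.937, β_B = 0.272.
Transform to A's frame with the inverse velocity-addition law: u' = (u − v)/(1 − uv/c²), taking u = β_B and v = β_A.
u' = (0.272 − 0.937) / (1 − (0.937)(0.272)) = -0.6650/0.7451 = -0.8925.

-0.892c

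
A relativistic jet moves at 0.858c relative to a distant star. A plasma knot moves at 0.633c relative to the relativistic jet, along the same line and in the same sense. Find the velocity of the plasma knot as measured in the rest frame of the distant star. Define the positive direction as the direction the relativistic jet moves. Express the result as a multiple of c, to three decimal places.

With v = 0.858 and u' = 0.633 (in units of c),
u = (u' + v)/(1 + u'v/c²):
u = (0.633 + 0.858) / (1 + 0.633·0.858) = 1.4910/1.5431 = 0.9662

0.966c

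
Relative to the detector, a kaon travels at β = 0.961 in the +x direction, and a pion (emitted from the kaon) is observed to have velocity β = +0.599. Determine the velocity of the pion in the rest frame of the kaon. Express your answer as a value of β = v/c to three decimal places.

β = -0.853

Invert the composition law: u' = (u − v)/(1 − uv/c²).
u' = (0.599 − 0.961) / (1 − (0.599)(0.961)) = -0.3620/0.4244 = -0.8530.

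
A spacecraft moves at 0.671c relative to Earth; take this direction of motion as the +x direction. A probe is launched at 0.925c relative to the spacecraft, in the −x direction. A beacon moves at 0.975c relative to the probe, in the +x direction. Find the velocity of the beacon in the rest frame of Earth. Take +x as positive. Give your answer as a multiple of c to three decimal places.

Apply u = (u' + v)/(1 + u'v/c²) successively, working outward toward Earth.
Start: velocity of the spacecraft relative to Earth = 0.6710c.
Compose with the probe (u' = -0.925 in the spacecraft frame): u_1 = (-0.925 + 0.671) / (1 + (-0.925)·0.671) = -0.2540/0.3793 = -0.6696.
Compose with the beacon (u' = 0.975 in the probe frame): u_2 = (0.975 + (-0.670)) / (1 + 0.975·(-0.670)) = 0.3054/0.3471 = 0.8798.

+0.880c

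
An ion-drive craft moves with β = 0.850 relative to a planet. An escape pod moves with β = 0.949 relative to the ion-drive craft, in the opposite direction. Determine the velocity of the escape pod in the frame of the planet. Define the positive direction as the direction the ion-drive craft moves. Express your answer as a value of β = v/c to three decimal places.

With v = 0.850 and u' = -0.949 (in units of c),
u = (u' + v)/(1 + u'v/c²):
u = (-0.949 + 0.850) / (1 + (-0.949)·0.850) = -0.0990/0.1933 = -0.5120
(Galilean addition would give -0.099c.)

β = -0.512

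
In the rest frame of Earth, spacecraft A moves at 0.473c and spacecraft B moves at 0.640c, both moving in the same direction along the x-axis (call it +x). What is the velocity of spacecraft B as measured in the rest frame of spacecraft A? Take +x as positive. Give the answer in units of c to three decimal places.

+0.240c

β_A = 0.473, β_B = 0.640.
Transform to A's frame with the inverse velocity-addition law: u' = (u − v)/(1 − uv/c²), taking u = β_B and v = β_A.
u' = (0.640 − 0.473) / (1 − (0.473)(0.640)) = 0.1670/0.6973 = 0.2395.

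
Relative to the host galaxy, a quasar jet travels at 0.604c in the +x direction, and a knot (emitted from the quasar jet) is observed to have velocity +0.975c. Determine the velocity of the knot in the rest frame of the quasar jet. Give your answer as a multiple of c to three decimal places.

+0.902c

Invert the composition law: u' = (u − v)/(1 − uv/c²).
u' = (0.975 − 0.604) / (1 − (0.975)(0.604)) = 0.3710/0.4111 = 0.9025.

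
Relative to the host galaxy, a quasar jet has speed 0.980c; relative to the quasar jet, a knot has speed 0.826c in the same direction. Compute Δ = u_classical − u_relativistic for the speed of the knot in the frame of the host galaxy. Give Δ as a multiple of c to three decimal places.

Δ = 0.808c

Galilean: u_cl = 0.826 + 0.980 = 1.8060.
Relativistic: u_rel = (0.826 + 0.980) / (1 + 0.826·0.980) = 1.8060/1.8095 = 0.9981.
Δ = 1.8060 − 0.9981 = 0.8079.
(The classical prediction exceeds c; the relativistic result does not.)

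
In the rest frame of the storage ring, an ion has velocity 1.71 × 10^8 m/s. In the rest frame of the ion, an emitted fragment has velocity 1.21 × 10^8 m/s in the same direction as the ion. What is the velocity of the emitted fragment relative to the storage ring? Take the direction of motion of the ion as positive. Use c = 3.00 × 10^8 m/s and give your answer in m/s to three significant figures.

In units of c (dividing by 3.00 × 10^8 m/s): v = 0.570, u' = 0.403.
u = (u' + v)/(1 + u'v/c²):
u = (0.403 + 0.570) / (1 + 0.403·0.570) = 0.9733/1.2299 = 0.7914
(Galilean addition would give +0.973c.)
Converting back: u = 0.7914 × 3.00 × 10^8 m/s.

2.37 × 10^8 m/s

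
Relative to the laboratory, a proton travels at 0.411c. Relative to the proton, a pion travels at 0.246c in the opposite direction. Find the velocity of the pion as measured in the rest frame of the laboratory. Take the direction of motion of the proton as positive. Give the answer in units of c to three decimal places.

With v = 0.411 and u' = -0.246 (in units of c),
u = (u' + v)/(1 + u'v/c²):
u = (-0.246 + 0.411) / (1 + (-0.246)·0.411) = 0.1650/0.8989 = 0.1836

+0.184c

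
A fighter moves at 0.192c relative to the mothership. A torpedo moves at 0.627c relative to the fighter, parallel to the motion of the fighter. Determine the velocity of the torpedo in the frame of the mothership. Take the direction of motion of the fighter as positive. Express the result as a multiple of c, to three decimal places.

0.731c

With v = 0.192 and u' = 0.627 (in units of c),
u = (u' + v)/(1 + u'v/c²):
u = (0.627 + 0.192) / (1 + 0.627·0.192) = 0.8190/1.1204 = 0.7310
(Galilean addition would give +0.819c.)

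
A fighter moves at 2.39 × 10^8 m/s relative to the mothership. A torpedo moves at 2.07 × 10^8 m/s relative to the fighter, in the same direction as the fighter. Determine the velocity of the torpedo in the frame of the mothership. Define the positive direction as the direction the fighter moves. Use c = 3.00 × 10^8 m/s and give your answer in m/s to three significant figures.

2.88 × 10^8 m/s

In units of c (dividing by 3.00 × 10^8 m/s): v = 0.797, u' = 0.690.
u = (u' + v)/(1 + u'v/c²):
u = (0.690 + 0.797) / (1 + 0.690·0.797) = 1.4867/1.5497 = 0.9593
Converting back: u = 0.9593 × 3.00 × 10^8 m/s.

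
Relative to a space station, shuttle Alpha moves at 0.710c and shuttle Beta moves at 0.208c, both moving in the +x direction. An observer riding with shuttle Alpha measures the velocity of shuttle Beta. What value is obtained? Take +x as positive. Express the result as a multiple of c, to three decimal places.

-0.589c

β_A = 0.710, β_B = 0.208.
Transform to A's frame with the inverse velocity-addition law: u' = (u − v)/(1 − uv/c²), taking u = β_B and v = β_A.
u' = (0.208 − 0.710) / (1 − (0.710)(0.208)) = -0.5020/0.8523 = -0.5890.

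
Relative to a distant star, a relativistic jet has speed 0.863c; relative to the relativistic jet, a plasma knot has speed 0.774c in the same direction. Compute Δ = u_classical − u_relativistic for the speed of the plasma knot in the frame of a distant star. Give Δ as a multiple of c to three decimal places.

Galilean: u_cl = 0.774 + 0.863 = 1.6370.
Relativistic: u_rel = (0.774 + 0.863) / (1 + 0.774·0.863) = 1.6370/1.6680 = 0.9814.
Δ = 1.6370 − 0.9814 = 0.6556.
(The classical prediction exceeds c; the relativistic result does not.)

Δ = 0.656c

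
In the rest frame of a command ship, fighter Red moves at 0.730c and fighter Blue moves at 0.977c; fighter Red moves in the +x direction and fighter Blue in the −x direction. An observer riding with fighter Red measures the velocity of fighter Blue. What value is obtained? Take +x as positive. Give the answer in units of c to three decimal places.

β_A = 0.730, β_B = -0.977.
Transform to A's frame with the inverse velocity-addition law: u' = (u − v)/(1 − uv/c²), taking u = β_B and v = β_A.
u' = (-0.977 − 0.730) / (1 − (0.730)(-0.977)) = -1.7070/1.7132 = -0.9964.

-0.996c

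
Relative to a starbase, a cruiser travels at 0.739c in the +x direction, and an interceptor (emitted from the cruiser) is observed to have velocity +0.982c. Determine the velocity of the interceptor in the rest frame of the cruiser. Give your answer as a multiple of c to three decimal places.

Invert the composition law: u' = (u − v)/(1 − uv/c²).
u' = (0.982 − 0.739) / (1 − (0.982)(0.739)) = 0.2430/0.2743 = 0.8859.

+0.886c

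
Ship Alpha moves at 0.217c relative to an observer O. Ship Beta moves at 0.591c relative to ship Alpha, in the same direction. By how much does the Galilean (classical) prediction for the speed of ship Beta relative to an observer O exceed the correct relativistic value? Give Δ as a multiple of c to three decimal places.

Galilean: u_cl = 0.591 + 0.217 = 0.8080.
Relativistic: u_rel = (0.591 + 0.217) / (1 + 0.591·0.217) = 0.8080/1.1282 = 0.7162.
Δ = 0.8080 − 0.7162 = 0.0918.

Δ = 0.092c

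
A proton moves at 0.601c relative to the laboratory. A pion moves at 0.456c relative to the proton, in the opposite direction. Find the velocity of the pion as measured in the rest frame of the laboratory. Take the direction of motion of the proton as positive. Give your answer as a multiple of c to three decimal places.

+0.200c

With v = 0.601 and u' = -0.456 (in units of c),
u = (u' + v)/(1 + u'v/c²):
u = (-0.456 + 0.601) / (1 + (-0.456)·0.601) = 0.1450/0.7259 = 0.1997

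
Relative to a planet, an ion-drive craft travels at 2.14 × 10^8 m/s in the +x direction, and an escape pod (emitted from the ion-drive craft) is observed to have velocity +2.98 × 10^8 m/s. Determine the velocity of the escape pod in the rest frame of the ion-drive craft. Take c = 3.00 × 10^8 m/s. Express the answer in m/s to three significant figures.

+2.88 × 10^8 m/s

v = 0.713c, u = 0.993c.
Invert the composition law: u' = (u − v)/(1 − uv/c²).
u' = (0.993 − 0.713) / (1 − (0.993)(0.713)) = 0.2800/0.2914 = 0.9608.
u' = 0.9608 × 3.00 × 10^8 m/s.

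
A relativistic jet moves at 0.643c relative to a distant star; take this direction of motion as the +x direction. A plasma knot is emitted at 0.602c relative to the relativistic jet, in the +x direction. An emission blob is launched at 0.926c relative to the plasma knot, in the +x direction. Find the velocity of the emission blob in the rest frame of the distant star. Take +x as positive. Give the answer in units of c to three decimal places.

0.996c

Apply u = (u' + v)/(1 + u'v/c²) successively, working outward toward the distant star.
Start: velocity of the relativistic jet relative to the distant star = 0.6430c.
Compose with the plasma knot (u' = 0.602 in the relativistic jet frame): u_1 = (0.602 + 0.643) / (1 + 0.602·0.643) = 1.2450/1.3871 = 0.8976.
Compose with the emission blob (u' = 0.926 in the plasma knot frame): u_2 = (0.926 + 0.898) / (1 + 0.926·0.898) = 1.8236/1.8311 = 0.9959.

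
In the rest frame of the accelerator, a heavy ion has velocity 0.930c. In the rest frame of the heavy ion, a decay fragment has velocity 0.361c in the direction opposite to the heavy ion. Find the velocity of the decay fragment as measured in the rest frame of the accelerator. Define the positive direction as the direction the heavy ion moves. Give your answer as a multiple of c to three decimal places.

With v = 0.930 and u' = -0.361 (in units of c),
u = (u' + v)/(1 + u'v/c²):
u = (-0.361 + 0.930) / (1 + (-0.361)·0.930) = 0.5690/0.6643 = 0.8566
(Galilean addition would give +0.569c.)

+0.857c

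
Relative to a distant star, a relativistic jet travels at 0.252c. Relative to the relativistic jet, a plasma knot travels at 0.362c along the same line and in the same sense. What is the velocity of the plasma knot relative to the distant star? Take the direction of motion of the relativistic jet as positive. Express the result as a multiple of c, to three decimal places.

0.563c

With v = 0.252 and u' = 0.362 (in units of c),
u = (u' + v)/(1 + u'v/c²):
u = (0.362 + 0.252) / (1 + 0.362·0.252) = 0.6140/1.0912 = 0.5627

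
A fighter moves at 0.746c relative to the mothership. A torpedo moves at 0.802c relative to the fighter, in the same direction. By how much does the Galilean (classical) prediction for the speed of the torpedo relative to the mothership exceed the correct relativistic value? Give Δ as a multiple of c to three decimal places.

Δ = 0.579c

Galilean: u_cl = 0.802 + 0.746 = 1.5480.
Relativistic: u_rel = (0.802 + 0.746) / (1 + 0.802·0.746) = 1.5480/1.5983 = 0.9685.
Δ = 1.5480 − 0.9685 = 0.5795.
(The classical prediction exceeds c; the relativistic result does not.)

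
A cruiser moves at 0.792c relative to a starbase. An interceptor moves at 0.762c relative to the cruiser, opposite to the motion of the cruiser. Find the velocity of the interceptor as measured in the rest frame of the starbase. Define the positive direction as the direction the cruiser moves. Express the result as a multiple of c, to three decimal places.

With v = 0.792 and u' = -0.762 (in units of c),
u = (u' + v)/(1 + u'v/c²):
u = (-0.762 + 0.792) / (1 + (-0.762)·0.792) = 0.0300/0.3965 = 0.0757

+0.076c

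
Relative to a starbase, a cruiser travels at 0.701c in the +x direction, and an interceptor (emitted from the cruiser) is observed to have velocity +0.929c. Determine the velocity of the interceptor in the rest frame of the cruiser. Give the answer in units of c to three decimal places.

Invert the composition law: u' = (u − v)/(1 − uv/c²).
u' = (0.929 − 0.701) / (1 − (0.929)(0.701)) = 0.2280/0.3488 = 0.6537.

+0.654c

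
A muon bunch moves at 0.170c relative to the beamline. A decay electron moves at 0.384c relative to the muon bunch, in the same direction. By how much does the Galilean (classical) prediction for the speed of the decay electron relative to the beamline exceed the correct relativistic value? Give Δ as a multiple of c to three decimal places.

Galilean: u_cl = 0.384 + 0.170 = 0.5540.
Relativistic: u_rel = (0.384 + 0.170) / (1 + 0.384·0.170) = 0.5540/1.0653 = 0.5201.
Δ = 0.5540 − 0.5201 = 0.0339.

Δ = 0.034c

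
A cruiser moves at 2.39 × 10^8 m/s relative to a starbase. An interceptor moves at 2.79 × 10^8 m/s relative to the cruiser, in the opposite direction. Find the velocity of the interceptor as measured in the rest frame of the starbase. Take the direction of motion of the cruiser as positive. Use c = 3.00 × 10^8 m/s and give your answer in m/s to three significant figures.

-1.54 × 10^8 m/s

In units of c (dividing by 3.00 × 10^8 m/s): v = 0.797, u' = -0.930.
u = (u' + v)/(1 + u'v/c²):
u = (-0.930 + 0.797) / (1 + (-0.930)·0.797) = -0.1333/0.2591 = -0.5146
(Galilean addition would give -0.133c.)
Converting back: u = -0.5146 × 3.00 × 10^8 m/s.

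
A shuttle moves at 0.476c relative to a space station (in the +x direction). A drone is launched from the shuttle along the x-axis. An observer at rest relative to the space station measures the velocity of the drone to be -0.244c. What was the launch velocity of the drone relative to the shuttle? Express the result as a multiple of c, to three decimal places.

-0.645c

Invert the composition law: u' = (u − v)/(1 − uv/c²).
u' = (-0.244 − 0.476) / (1 − (-0.244)(0.476)) = -0.7200/1.1161 = -0.6451.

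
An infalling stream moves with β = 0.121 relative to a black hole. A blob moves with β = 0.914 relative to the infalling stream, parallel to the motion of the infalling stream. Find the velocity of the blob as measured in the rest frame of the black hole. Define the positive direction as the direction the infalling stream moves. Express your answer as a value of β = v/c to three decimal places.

β = 0.932

With v = 0.121 and u' = 0.914 (in units of c),
u = (u' + v)/(1 + u'v/c²):
u = (0.914 + 0.121) / (1 + 0.914·0.121) = 1.0350/1.1106 = 0.9319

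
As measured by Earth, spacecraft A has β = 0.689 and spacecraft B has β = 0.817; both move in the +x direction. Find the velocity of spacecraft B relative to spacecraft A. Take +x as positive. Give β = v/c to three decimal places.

β = +0.293

β_A = 0.689, β_B = 0.817.
Transform to A's frame with the inverse velocity-addition law: u' = (u − v)/(1 − uv/c²), taking u = β_B and v = β_A.
u' = (0.817 − 0.689) / (1 − (0.689)(0.817)) = 0.1280/0.4371 = 0.2928.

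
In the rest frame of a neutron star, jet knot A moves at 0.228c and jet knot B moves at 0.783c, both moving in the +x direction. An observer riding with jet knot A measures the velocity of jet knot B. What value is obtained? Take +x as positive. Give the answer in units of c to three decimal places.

+0.676c

β_A = 0.228, β_B = 0.783.
Transform to A's frame with the inverse velocity-addition law: u' = (u − v)/(1 − uv/c²), taking u = β_B and v = β_A.
u' = (0.783 − 0.228) / (1 − (0.228)(0.783)) = 0.5550/0.8215 = 0.6756.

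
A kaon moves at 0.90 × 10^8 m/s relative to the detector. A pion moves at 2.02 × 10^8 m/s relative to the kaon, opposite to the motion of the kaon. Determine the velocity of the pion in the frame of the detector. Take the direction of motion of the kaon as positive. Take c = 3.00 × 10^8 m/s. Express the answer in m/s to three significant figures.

-1.40 × 10^8 m/s

In units of c (dividing by 3.00 × 10^8 m/s): v = 0.300, u' = -0.673.
u = (u' + v)/(1 + u'v/c²):
u = (-0.673 + 0.300) / (1 + (-0.673)·0.300) = -0.3733/0.7980 = -0.4678
Converting back: u = -0.4678 × 3.00 × 10^8 m/s.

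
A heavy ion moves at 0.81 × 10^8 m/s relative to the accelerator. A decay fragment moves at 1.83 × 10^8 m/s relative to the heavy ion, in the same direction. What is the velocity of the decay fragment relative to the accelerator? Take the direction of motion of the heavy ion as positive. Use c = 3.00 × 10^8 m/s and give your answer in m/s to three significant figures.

2.27 × 10^8 m/s

In units of c (dividing by 3.00 × 10^8 m/s): v = 0.270, u' = 0.610.
u = (u' + v)/(1 + u'v/c²):
u = (0.610 + 0.270) / (1 + 0.610·0.270) = 0.8800/1.1647 = 0.7556
(Galilean addition would give +0.880c.)
Converting back: u = 0.7556 × 3.00 × 10^8 m/s.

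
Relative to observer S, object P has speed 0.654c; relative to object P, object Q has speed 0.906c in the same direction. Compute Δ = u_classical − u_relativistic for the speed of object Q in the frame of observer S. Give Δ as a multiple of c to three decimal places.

Δ = 0.580c

Galilean: u_cl = 0.906 + 0.654 = 1.5600.
Relativistic: u_rel = (0.906 + 0.654) / (1 + 0.906·0.654) = 1.5600/1.5925 = 0.9796.
Δ = 1.5600 − 0.9796 = 0.5804.
(The classical prediction exceeds c; the relativistic result does not.)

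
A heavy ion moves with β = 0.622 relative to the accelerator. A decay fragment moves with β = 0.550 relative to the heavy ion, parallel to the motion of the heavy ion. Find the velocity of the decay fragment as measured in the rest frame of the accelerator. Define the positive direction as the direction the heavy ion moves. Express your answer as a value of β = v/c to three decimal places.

β = 0.873

With v = 0.622 and u' = 0.550 (in units of c),
u = (u' + v)/(1 + u'v/c²):
u = (0.550 + 0.622) / (1 + 0.550·0.622) = 1.1720/1.3421 = 0.8733
(Galilean addition would give +1.172c, exceeding c.)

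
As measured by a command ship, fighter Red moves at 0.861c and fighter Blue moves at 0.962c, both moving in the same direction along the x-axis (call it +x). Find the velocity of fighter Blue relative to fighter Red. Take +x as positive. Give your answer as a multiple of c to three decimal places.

β_A = 0.861, β_B = 0.962.
Transform to A's frame with the inverse velocity-addition law: u' = (u − v)/(1 − uv/c²), taking u = β_B and v = β_A.
u' = (0.962 − 0.861) / (1 − (0.861)(0.962)) = 0.1010/0.1717 = 0.5882.

+0.588c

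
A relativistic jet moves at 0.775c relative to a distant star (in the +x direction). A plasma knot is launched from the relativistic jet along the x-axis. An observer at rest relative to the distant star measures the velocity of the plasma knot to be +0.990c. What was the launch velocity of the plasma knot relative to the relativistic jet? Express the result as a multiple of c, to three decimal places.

+0.924c

Invert the composition law: u' = (u − v)/(1 − uv/c²).
u' = (0.990 − 0.775) / (1 − (0.990)(0.775)) = 0.2150/0.2328 = 0.9237.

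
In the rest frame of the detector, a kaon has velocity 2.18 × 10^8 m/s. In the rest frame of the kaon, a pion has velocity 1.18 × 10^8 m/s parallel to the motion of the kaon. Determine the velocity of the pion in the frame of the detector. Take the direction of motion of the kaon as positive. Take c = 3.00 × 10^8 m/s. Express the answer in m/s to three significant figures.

In units of c (dividing by 3.00 × 10^8 m/s): v = 0.727, u' = 0.393.
u = (u' + v)/(1 + u'v/c²):
u = (0.393 + 0.727) / (1 + 0.393·0.727) = 1.1200/1.2858 = 0.8710
Converting back: u = 0.8710 × 3.00 × 10^8 m/s.

2.61 × 10^8 m/s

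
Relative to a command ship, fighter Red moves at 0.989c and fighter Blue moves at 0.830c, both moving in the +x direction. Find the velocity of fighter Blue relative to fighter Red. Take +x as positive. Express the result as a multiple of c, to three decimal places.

-0.888c

β_A = 0.989, β_B = 0.830.
Transform to A's frame with the inverse velocity-addition law: u' = (u − v)/(1 − uv/c²), taking u = β_B and v = β_A.
u' = (0.830 − 0.989) / (1 − (0.989)(0.830)) = -0.1590/0.1791 = -0.8876.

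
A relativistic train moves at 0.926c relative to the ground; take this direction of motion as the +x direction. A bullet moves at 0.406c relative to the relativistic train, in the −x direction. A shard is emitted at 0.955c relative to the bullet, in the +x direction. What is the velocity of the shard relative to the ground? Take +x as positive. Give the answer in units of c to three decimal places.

Apply u = (u' + v)/(1 + u'v/c²) successively, working outward toward the ground.
Start: velocity of the relativistic train relative to the ground = 0.9260c.
Compose with the bullet (u' = -0.406 in the relativistic train frame): u_1 = (-0.406 + 0.926) / (1 + (-0.406)·0.926) = 0.5200/0.6240 = 0.8333.
Compose with the shard (u' = 0.955 in the bullet frame): u_2 = (0.955 + 0.833) / (1 + 0.955·0.833) = 1.7883/1.7958 = 0.9958.

+0.996c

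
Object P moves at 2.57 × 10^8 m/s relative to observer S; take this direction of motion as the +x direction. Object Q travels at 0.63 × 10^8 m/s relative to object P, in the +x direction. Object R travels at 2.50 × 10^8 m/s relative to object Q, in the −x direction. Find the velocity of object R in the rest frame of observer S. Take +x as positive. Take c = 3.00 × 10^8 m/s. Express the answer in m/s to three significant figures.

Apply u = (u' + v)/(1 + u'v/c²) successively, working outward toward observer S.
(Dividing each given speed by c = 3.00 × 10^8 m/s to work in units of c.)
Start: velocity of object P relative to observer S = 0.8567c.
Compose with object Q (u' = 0.210 in object P frame): u_1 = (0.210 + 0.857) / (1 + 0.210·0.857) = 1.0667/1.1799 = 0.9040.
Compose with object R (u' = -0.833 in object Q frame): u_2 = (-0.833 + 0.904) / (1 + (-0.833)·0.904) = 0.0707/0.2466 = 0.2866.
So u = 0.2866 × 3.00 × 10^8 m/s.

+8.60 × 10^7 m/s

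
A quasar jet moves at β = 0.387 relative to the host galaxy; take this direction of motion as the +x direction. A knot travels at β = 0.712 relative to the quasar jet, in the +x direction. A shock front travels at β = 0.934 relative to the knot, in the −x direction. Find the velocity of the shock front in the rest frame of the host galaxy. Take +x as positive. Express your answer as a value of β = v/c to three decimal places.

β = -0.371

Apply u = (u' + v)/(1 + u'v/c²) successively, working outward toward the host galaxy.
Start: velocity of the quasar jet relative to the host galaxy = 0.3870c.
Compose with the knot (u' = 0.712 in the quasar jet frame): u_1 = (0.712 + 0.387) / (1 + 0.712·0.387) = 1.0990/1.2755 = 0.8616.
Compose with the shock front (u' = -0.934 in the knot frame): u_2 = (-0.934 + 0.862) / (1 + (-0.934)·0.862) = -0.0724/0.1953 = -0.3708.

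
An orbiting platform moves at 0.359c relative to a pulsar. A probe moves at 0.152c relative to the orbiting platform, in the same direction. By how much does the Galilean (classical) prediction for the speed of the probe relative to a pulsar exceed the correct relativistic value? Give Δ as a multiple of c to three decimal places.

Galilean: u_cl = 0.152 + 0.359 = 0.5110.
Relativistic: u_rel = (0.152 + 0.359) / (1 + 0.152·0.359) = 0.5110/1.0546 = 0.4846.
Δ = 0.5110 − 0.4846 = 0.0264.

Δ = 0.026c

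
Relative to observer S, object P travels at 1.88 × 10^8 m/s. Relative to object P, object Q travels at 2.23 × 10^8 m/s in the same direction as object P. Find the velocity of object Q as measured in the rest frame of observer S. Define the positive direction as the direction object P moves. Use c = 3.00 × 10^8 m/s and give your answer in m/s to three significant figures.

2.80 × 10^8 m/s

In units of c (dividing by 3.00 × 10^8 m/s): v = 0.627, u' = 0.743.
u = (u' + v)/(1 + u'v/c²):
u = (0.743 + 0.627) / (1 + 0.743·0.627) = 1.3700/1.4658 = 0.9346
(Galilean addition would give +1.370c, exceeding c.)
Converting back: u = 0.9346 × 3.00 × 10^8 m/s.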